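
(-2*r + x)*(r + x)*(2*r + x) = -4*r^3 - 4*r^2*x + r*x^2 + x^3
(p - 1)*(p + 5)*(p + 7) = p^3 + 11*p^2 + 23*p - 35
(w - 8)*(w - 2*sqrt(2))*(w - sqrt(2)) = w^3 - 8*w^2 - 3*sqrt(2)*w^2 + 4*w + 24*sqrt(2)*w - 32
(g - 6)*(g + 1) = g^2 - 5*g - 6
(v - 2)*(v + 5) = v^2 + 3*v - 10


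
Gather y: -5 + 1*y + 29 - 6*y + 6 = 30 - 5*y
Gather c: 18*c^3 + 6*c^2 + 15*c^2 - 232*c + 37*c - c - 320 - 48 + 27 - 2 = 18*c^3 + 21*c^2 - 196*c - 343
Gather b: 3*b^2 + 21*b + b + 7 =3*b^2 + 22*b + 7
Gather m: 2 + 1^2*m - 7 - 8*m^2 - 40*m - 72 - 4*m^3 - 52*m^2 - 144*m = -4*m^3 - 60*m^2 - 183*m - 77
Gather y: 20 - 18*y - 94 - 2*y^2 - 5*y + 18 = -2*y^2 - 23*y - 56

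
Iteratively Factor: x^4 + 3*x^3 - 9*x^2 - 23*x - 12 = (x + 1)*(x^3 + 2*x^2 - 11*x - 12) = (x - 3)*(x + 1)*(x^2 + 5*x + 4) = (x - 3)*(x + 1)^2*(x + 4)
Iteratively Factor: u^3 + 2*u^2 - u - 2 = (u - 1)*(u^2 + 3*u + 2) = (u - 1)*(u + 2)*(u + 1)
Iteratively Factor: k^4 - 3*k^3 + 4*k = (k - 2)*(k^3 - k^2 - 2*k) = k*(k - 2)*(k^2 - k - 2) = k*(k - 2)*(k + 1)*(k - 2)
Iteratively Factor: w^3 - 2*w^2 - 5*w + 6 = (w - 3)*(w^2 + w - 2) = (w - 3)*(w + 2)*(w - 1)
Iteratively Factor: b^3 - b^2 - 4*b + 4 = (b - 1)*(b^2 - 4) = (b - 2)*(b - 1)*(b + 2)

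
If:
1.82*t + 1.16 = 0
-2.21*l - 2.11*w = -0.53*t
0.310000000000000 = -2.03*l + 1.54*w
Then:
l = -0.15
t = -0.64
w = -0.00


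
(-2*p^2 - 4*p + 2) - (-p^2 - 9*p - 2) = -p^2 + 5*p + 4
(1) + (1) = 2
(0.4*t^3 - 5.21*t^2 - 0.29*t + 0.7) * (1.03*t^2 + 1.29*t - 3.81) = 0.412*t^5 - 4.8503*t^4 - 8.5436*t^3 + 20.197*t^2 + 2.0079*t - 2.667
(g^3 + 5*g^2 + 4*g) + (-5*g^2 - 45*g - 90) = g^3 - 41*g - 90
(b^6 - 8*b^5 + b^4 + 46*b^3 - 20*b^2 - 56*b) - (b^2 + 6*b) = b^6 - 8*b^5 + b^4 + 46*b^3 - 21*b^2 - 62*b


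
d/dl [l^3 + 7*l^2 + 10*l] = 3*l^2 + 14*l + 10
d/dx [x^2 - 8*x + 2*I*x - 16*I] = 2*x - 8 + 2*I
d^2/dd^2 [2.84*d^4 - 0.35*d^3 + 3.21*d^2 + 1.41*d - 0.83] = 34.08*d^2 - 2.1*d + 6.42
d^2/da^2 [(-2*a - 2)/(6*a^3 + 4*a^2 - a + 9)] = 4*(-(a + 1)*(18*a^2 + 8*a - 1)^2 + (18*a^2 + 8*a + 2*(a + 1)*(9*a + 2) - 1)*(6*a^3 + 4*a^2 - a + 9))/(6*a^3 + 4*a^2 - a + 9)^3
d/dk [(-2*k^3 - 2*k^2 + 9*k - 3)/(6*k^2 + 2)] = (-6*k^4 - 33*k^2 + 14*k + 9)/(2*(9*k^4 + 6*k^2 + 1))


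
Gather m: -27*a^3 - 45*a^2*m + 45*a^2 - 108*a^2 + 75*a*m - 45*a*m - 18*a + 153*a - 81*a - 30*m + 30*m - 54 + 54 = -27*a^3 - 63*a^2 + 54*a + m*(-45*a^2 + 30*a)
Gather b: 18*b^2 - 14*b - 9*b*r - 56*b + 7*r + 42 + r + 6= 18*b^2 + b*(-9*r - 70) + 8*r + 48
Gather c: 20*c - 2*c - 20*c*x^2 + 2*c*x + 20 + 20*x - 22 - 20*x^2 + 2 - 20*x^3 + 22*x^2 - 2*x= c*(-20*x^2 + 2*x + 18) - 20*x^3 + 2*x^2 + 18*x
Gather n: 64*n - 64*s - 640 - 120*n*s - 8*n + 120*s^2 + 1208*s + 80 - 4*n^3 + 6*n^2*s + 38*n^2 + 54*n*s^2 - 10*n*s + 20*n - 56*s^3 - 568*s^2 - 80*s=-4*n^3 + n^2*(6*s + 38) + n*(54*s^2 - 130*s + 76) - 56*s^3 - 448*s^2 + 1064*s - 560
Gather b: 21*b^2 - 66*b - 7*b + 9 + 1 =21*b^2 - 73*b + 10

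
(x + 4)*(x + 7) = x^2 + 11*x + 28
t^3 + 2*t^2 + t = t*(t + 1)^2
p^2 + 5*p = p*(p + 5)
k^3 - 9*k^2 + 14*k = k*(k - 7)*(k - 2)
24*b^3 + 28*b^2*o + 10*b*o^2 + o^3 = (2*b + o)^2*(6*b + o)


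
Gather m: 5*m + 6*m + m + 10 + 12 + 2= 12*m + 24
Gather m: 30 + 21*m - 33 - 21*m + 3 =0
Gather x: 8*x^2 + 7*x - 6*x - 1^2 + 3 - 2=8*x^2 + x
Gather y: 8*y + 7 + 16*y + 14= 24*y + 21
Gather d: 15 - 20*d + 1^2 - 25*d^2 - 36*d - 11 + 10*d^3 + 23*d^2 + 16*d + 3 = 10*d^3 - 2*d^2 - 40*d + 8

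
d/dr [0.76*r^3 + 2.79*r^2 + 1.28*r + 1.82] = 2.28*r^2 + 5.58*r + 1.28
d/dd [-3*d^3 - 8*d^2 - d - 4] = -9*d^2 - 16*d - 1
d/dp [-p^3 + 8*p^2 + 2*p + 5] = -3*p^2 + 16*p + 2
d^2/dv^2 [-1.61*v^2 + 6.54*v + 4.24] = -3.22000000000000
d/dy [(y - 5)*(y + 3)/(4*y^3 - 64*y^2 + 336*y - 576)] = (-y^3 - 2*y^2 + 85*y - 258)/(4*(y^5 - 26*y^4 + 268*y^3 - 1368*y^2 + 3456*y - 3456))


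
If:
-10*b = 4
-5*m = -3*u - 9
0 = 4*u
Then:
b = -2/5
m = 9/5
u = 0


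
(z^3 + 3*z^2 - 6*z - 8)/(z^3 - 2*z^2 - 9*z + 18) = (z^2 + 5*z + 4)/(z^2 - 9)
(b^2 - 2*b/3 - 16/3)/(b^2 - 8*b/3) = (b + 2)/b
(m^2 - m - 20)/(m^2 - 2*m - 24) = (m - 5)/(m - 6)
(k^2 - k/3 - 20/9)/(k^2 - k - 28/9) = (3*k - 5)/(3*k - 7)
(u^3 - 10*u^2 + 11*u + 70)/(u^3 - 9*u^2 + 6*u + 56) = (u - 5)/(u - 4)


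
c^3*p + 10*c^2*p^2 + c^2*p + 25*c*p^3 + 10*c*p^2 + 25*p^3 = (c + 5*p)^2*(c*p + p)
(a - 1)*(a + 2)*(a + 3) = a^3 + 4*a^2 + a - 6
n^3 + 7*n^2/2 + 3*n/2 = n*(n + 1/2)*(n + 3)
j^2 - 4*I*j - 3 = (j - 3*I)*(j - I)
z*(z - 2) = z^2 - 2*z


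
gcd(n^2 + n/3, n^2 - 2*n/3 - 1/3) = n + 1/3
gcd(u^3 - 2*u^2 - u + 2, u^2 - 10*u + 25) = 1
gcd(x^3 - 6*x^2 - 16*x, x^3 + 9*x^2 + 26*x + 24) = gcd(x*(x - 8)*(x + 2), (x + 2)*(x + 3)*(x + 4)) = x + 2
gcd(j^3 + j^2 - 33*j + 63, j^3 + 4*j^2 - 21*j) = j^2 + 4*j - 21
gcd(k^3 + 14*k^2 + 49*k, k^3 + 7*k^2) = k^2 + 7*k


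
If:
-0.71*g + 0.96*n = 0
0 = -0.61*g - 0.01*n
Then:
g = 0.00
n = 0.00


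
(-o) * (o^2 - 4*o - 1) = -o^3 + 4*o^2 + o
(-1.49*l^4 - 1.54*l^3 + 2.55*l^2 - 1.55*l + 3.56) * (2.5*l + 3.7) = -3.725*l^5 - 9.363*l^4 + 0.677*l^3 + 5.56*l^2 + 3.165*l + 13.172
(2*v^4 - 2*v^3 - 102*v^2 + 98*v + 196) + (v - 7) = 2*v^4 - 2*v^3 - 102*v^2 + 99*v + 189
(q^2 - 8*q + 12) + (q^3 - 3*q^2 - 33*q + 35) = q^3 - 2*q^2 - 41*q + 47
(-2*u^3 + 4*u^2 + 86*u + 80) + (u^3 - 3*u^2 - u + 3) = -u^3 + u^2 + 85*u + 83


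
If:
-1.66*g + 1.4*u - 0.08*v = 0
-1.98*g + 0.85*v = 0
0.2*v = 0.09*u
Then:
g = 0.00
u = 0.00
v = 0.00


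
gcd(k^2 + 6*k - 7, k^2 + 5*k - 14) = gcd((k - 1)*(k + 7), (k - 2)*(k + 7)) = k + 7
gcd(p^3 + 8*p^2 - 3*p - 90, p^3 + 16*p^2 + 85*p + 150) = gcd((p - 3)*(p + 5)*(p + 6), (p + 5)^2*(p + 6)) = p^2 + 11*p + 30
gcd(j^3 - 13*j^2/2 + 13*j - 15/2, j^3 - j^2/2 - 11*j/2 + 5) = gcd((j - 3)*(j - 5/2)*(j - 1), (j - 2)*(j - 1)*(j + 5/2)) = j - 1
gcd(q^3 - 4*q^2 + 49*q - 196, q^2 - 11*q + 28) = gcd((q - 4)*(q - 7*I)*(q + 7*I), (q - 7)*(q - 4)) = q - 4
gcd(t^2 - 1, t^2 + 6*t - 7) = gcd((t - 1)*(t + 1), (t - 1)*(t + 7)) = t - 1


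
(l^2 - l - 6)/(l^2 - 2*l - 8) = (l - 3)/(l - 4)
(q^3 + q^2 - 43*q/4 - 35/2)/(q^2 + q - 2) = (q^2 - q - 35/4)/(q - 1)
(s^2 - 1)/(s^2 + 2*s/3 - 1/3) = 3*(s - 1)/(3*s - 1)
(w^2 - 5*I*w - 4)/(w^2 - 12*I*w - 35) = (-w^2 + 5*I*w + 4)/(-w^2 + 12*I*w + 35)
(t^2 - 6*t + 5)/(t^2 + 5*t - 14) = (t^2 - 6*t + 5)/(t^2 + 5*t - 14)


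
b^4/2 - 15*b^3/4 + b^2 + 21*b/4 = b*(b/2 + 1/2)*(b - 7)*(b - 3/2)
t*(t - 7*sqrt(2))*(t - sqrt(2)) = t^3 - 8*sqrt(2)*t^2 + 14*t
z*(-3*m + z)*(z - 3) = -3*m*z^2 + 9*m*z + z^3 - 3*z^2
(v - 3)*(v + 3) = v^2 - 9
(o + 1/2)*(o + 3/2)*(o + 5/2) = o^3 + 9*o^2/2 + 23*o/4 + 15/8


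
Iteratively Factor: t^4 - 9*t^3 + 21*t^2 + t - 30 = (t - 5)*(t^3 - 4*t^2 + t + 6) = (t - 5)*(t - 2)*(t^2 - 2*t - 3) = (t - 5)*(t - 3)*(t - 2)*(t + 1)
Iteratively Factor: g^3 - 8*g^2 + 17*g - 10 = (g - 1)*(g^2 - 7*g + 10) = (g - 5)*(g - 1)*(g - 2)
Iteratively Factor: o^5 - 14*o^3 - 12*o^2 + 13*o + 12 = (o - 4)*(o^4 + 4*o^3 + 2*o^2 - 4*o - 3) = (o - 4)*(o + 1)*(o^3 + 3*o^2 - o - 3) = (o - 4)*(o + 1)*(o + 3)*(o^2 - 1) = (o - 4)*(o + 1)^2*(o + 3)*(o - 1)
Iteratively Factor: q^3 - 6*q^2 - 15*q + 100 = (q + 4)*(q^2 - 10*q + 25) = (q - 5)*(q + 4)*(q - 5)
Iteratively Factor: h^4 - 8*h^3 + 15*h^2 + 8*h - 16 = (h - 4)*(h^3 - 4*h^2 - h + 4) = (h - 4)*(h - 1)*(h^2 - 3*h - 4) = (h - 4)^2*(h - 1)*(h + 1)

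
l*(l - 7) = l^2 - 7*l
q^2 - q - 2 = (q - 2)*(q + 1)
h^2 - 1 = (h - 1)*(h + 1)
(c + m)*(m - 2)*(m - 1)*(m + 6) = c*m^3 + 3*c*m^2 - 16*c*m + 12*c + m^4 + 3*m^3 - 16*m^2 + 12*m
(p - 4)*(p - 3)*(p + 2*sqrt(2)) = p^3 - 7*p^2 + 2*sqrt(2)*p^2 - 14*sqrt(2)*p + 12*p + 24*sqrt(2)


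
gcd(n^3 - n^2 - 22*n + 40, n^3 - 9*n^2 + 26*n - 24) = n^2 - 6*n + 8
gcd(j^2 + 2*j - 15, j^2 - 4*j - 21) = 1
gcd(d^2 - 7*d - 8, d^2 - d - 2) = d + 1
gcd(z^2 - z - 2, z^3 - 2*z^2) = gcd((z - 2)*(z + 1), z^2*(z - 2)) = z - 2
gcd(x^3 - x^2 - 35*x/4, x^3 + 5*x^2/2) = x^2 + 5*x/2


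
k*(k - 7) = k^2 - 7*k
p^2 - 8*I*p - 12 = (p - 6*I)*(p - 2*I)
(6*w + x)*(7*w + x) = 42*w^2 + 13*w*x + x^2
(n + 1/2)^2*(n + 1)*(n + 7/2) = n^4 + 11*n^3/2 + 33*n^2/4 + 37*n/8 + 7/8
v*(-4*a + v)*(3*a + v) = -12*a^2*v - a*v^2 + v^3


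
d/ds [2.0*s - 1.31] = 2.00000000000000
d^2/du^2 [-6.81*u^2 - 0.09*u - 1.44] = -13.6200000000000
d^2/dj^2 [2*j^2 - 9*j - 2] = 4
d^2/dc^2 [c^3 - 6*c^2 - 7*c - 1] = 6*c - 12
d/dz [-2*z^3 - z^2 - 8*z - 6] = -6*z^2 - 2*z - 8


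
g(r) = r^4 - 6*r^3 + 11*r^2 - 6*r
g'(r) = 4*r^3 - 18*r^2 + 22*r - 6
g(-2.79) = 293.26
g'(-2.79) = -294.36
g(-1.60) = 68.89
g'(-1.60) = -103.66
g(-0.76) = 13.88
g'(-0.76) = -34.87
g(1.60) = 0.54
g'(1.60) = -0.50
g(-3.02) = 366.89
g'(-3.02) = -346.78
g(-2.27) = 167.04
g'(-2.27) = -195.48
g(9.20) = 3367.64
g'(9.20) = 1787.63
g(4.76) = 86.94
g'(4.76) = 122.28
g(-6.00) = 3024.00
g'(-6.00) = -1650.00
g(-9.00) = 11880.00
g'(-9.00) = -4578.00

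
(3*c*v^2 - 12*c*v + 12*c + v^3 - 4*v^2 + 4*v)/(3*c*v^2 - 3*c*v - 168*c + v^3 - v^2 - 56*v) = (v^2 - 4*v + 4)/(v^2 - v - 56)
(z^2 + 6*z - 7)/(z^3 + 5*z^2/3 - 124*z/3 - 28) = 3*(z - 1)/(3*z^2 - 16*z - 12)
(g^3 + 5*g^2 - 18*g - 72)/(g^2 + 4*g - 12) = (g^2 - g - 12)/(g - 2)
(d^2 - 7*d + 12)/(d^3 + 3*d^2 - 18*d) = (d - 4)/(d*(d + 6))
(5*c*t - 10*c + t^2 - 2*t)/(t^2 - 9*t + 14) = (5*c + t)/(t - 7)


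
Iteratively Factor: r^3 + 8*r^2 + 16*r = (r + 4)*(r^2 + 4*r) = (r + 4)^2*(r)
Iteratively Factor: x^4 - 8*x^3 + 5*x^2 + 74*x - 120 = (x - 4)*(x^3 - 4*x^2 - 11*x + 30) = (x - 4)*(x + 3)*(x^2 - 7*x + 10) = (x - 5)*(x - 4)*(x + 3)*(x - 2)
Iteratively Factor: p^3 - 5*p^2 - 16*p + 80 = (p - 5)*(p^2 - 16) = (p - 5)*(p - 4)*(p + 4)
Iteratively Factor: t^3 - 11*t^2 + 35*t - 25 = (t - 5)*(t^2 - 6*t + 5) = (t - 5)*(t - 1)*(t - 5)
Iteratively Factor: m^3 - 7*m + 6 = (m + 3)*(m^2 - 3*m + 2) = (m - 2)*(m + 3)*(m - 1)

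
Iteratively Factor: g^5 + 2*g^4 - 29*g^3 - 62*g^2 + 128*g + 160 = (g + 4)*(g^4 - 2*g^3 - 21*g^2 + 22*g + 40) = (g + 4)^2*(g^3 - 6*g^2 + 3*g + 10) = (g + 1)*(g + 4)^2*(g^2 - 7*g + 10) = (g - 2)*(g + 1)*(g + 4)^2*(g - 5)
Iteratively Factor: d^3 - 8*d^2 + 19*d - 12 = (d - 1)*(d^2 - 7*d + 12) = (d - 4)*(d - 1)*(d - 3)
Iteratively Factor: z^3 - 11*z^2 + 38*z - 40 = (z - 5)*(z^2 - 6*z + 8) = (z - 5)*(z - 4)*(z - 2)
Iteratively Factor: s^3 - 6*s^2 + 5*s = (s)*(s^2 - 6*s + 5) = s*(s - 5)*(s - 1)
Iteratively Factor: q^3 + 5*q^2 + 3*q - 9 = (q - 1)*(q^2 + 6*q + 9) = (q - 1)*(q + 3)*(q + 3)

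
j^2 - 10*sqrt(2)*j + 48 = (j - 6*sqrt(2))*(j - 4*sqrt(2))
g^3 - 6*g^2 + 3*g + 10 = (g - 5)*(g - 2)*(g + 1)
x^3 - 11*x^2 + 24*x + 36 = (x - 6)^2*(x + 1)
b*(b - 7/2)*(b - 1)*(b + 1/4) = b^4 - 17*b^3/4 + 19*b^2/8 + 7*b/8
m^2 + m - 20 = (m - 4)*(m + 5)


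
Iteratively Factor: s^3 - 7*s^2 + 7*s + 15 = (s + 1)*(s^2 - 8*s + 15) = (s - 5)*(s + 1)*(s - 3)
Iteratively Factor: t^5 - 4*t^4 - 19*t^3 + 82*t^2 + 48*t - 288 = (t + 4)*(t^4 - 8*t^3 + 13*t^2 + 30*t - 72) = (t + 2)*(t + 4)*(t^3 - 10*t^2 + 33*t - 36) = (t - 4)*(t + 2)*(t + 4)*(t^2 - 6*t + 9) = (t - 4)*(t - 3)*(t + 2)*(t + 4)*(t - 3)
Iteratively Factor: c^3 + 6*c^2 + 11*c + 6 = (c + 3)*(c^2 + 3*c + 2) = (c + 2)*(c + 3)*(c + 1)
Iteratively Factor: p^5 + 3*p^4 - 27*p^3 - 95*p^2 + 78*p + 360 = (p - 5)*(p^4 + 8*p^3 + 13*p^2 - 30*p - 72) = (p - 5)*(p + 4)*(p^3 + 4*p^2 - 3*p - 18) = (p - 5)*(p + 3)*(p + 4)*(p^2 + p - 6) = (p - 5)*(p - 2)*(p + 3)*(p + 4)*(p + 3)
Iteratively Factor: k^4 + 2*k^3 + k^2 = (k + 1)*(k^3 + k^2) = k*(k + 1)*(k^2 + k) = k^2*(k + 1)*(k + 1)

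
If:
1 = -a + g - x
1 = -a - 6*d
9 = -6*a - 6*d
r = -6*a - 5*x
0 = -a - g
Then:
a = -8/5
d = 1/10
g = 8/5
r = -7/5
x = 11/5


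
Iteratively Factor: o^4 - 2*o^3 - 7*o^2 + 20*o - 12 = (o + 3)*(o^3 - 5*o^2 + 8*o - 4) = (o - 2)*(o + 3)*(o^2 - 3*o + 2) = (o - 2)*(o - 1)*(o + 3)*(o - 2)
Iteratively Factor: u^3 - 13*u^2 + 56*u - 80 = (u - 4)*(u^2 - 9*u + 20) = (u - 4)^2*(u - 5)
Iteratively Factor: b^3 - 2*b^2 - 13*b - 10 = (b + 2)*(b^2 - 4*b - 5) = (b - 5)*(b + 2)*(b + 1)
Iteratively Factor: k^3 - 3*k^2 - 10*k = (k)*(k^2 - 3*k - 10) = k*(k + 2)*(k - 5)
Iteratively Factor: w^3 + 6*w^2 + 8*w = (w + 4)*(w^2 + 2*w) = w*(w + 4)*(w + 2)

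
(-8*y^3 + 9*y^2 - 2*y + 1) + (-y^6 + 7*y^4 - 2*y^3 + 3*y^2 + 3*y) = -y^6 + 7*y^4 - 10*y^3 + 12*y^2 + y + 1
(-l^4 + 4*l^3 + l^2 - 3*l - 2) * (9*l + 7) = -9*l^5 + 29*l^4 + 37*l^3 - 20*l^2 - 39*l - 14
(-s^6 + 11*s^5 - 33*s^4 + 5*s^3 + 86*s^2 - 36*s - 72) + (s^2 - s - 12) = -s^6 + 11*s^5 - 33*s^4 + 5*s^3 + 87*s^2 - 37*s - 84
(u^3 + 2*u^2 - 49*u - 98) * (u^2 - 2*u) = u^5 - 53*u^3 + 196*u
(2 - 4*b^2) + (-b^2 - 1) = 1 - 5*b^2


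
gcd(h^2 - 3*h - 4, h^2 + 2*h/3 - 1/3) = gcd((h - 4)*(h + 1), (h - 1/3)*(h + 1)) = h + 1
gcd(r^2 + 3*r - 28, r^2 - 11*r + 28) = r - 4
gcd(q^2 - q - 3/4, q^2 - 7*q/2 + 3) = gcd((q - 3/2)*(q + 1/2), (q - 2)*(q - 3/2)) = q - 3/2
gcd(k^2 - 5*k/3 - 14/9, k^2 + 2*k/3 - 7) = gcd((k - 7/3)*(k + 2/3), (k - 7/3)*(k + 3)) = k - 7/3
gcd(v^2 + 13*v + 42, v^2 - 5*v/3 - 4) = 1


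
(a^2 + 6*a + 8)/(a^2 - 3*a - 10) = (a + 4)/(a - 5)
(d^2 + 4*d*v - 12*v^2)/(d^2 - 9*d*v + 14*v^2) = (-d - 6*v)/(-d + 7*v)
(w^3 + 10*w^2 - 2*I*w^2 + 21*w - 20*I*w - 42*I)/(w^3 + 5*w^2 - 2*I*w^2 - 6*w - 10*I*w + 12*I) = (w^2 + 10*w + 21)/(w^2 + 5*w - 6)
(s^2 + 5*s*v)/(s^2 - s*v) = (s + 5*v)/(s - v)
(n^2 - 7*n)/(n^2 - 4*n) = (n - 7)/(n - 4)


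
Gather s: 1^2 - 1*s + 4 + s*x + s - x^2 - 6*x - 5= s*x - x^2 - 6*x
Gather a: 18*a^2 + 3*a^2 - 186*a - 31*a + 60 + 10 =21*a^2 - 217*a + 70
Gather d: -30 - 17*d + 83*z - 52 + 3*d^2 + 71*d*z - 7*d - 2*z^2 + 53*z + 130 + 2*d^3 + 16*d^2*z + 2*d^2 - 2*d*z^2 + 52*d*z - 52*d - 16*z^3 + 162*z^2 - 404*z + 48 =2*d^3 + d^2*(16*z + 5) + d*(-2*z^2 + 123*z - 76) - 16*z^3 + 160*z^2 - 268*z + 96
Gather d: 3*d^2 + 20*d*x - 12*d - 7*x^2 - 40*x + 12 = 3*d^2 + d*(20*x - 12) - 7*x^2 - 40*x + 12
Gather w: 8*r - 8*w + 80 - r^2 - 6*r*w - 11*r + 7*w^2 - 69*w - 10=-r^2 - 3*r + 7*w^2 + w*(-6*r - 77) + 70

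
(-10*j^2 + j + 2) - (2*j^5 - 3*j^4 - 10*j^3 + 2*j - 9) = -2*j^5 + 3*j^4 + 10*j^3 - 10*j^2 - j + 11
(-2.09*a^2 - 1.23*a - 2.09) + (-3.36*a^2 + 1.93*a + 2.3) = -5.45*a^2 + 0.7*a + 0.21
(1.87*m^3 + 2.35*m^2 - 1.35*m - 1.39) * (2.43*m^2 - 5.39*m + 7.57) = 4.5441*m^5 - 4.3688*m^4 - 1.7911*m^3 + 21.6883*m^2 - 2.7274*m - 10.5223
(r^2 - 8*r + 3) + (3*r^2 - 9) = 4*r^2 - 8*r - 6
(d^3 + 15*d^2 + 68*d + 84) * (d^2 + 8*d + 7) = d^5 + 23*d^4 + 195*d^3 + 733*d^2 + 1148*d + 588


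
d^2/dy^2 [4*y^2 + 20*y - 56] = 8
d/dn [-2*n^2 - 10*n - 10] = -4*n - 10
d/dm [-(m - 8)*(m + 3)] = 5 - 2*m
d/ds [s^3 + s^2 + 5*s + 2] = 3*s^2 + 2*s + 5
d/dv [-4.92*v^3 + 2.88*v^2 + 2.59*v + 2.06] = -14.76*v^2 + 5.76*v + 2.59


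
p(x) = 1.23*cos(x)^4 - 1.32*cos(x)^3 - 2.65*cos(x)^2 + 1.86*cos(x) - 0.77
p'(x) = -4.92*sin(x)*cos(x)^3 + 3.96*sin(x)*cos(x)^2 + 5.3*sin(x)*cos(x) - 1.86*sin(x)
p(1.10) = -0.54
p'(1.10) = 0.80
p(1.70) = -1.05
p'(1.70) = -2.45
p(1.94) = -1.70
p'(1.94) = -2.82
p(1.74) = -1.15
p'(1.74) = -2.58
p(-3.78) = -2.78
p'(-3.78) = -0.60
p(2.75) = -2.81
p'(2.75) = 0.19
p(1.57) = -0.77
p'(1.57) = -1.86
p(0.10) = -1.64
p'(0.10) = 0.25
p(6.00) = -1.55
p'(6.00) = -0.71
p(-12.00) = -1.26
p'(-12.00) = 1.33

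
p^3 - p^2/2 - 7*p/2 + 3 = (p - 3/2)*(p - 1)*(p + 2)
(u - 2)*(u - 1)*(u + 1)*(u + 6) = u^4 + 4*u^3 - 13*u^2 - 4*u + 12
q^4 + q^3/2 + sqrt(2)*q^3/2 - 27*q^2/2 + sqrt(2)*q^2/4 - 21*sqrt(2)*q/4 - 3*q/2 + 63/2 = (q - 3)*(q + 7/2)*(q - sqrt(2))*(q + 3*sqrt(2)/2)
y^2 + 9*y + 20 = (y + 4)*(y + 5)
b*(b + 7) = b^2 + 7*b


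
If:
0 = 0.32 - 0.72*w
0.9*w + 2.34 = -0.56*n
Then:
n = -4.89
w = 0.44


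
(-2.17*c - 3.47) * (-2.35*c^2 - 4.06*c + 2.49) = 5.0995*c^3 + 16.9647*c^2 + 8.6849*c - 8.6403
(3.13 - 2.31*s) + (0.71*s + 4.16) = 7.29 - 1.6*s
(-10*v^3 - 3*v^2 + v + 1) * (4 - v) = 10*v^4 - 37*v^3 - 13*v^2 + 3*v + 4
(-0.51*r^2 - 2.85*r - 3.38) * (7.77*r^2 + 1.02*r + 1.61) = -3.9627*r^4 - 22.6647*r^3 - 29.9907*r^2 - 8.0361*r - 5.4418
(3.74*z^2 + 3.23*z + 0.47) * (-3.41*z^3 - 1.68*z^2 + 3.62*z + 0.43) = -12.7534*z^5 - 17.2975*z^4 + 6.5097*z^3 + 12.5112*z^2 + 3.0903*z + 0.2021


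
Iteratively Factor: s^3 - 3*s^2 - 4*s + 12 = (s - 3)*(s^2 - 4) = (s - 3)*(s + 2)*(s - 2)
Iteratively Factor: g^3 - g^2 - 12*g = (g - 4)*(g^2 + 3*g) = (g - 4)*(g + 3)*(g)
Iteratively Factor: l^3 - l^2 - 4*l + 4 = (l - 1)*(l^2 - 4) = (l - 1)*(l + 2)*(l - 2)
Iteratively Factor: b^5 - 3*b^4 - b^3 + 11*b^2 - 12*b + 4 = (b - 2)*(b^4 - b^3 - 3*b^2 + 5*b - 2) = (b - 2)*(b - 1)*(b^3 - 3*b + 2) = (b - 2)*(b - 1)^2*(b^2 + b - 2) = (b - 2)*(b - 1)^3*(b + 2)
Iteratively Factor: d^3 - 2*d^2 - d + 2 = (d - 1)*(d^2 - d - 2) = (d - 1)*(d + 1)*(d - 2)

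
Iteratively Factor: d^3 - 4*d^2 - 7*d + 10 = (d + 2)*(d^2 - 6*d + 5) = (d - 5)*(d + 2)*(d - 1)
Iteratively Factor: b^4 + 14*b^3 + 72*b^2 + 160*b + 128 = (b + 4)*(b^3 + 10*b^2 + 32*b + 32) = (b + 4)^2*(b^2 + 6*b + 8) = (b + 4)^3*(b + 2)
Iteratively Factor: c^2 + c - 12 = (c - 3)*(c + 4)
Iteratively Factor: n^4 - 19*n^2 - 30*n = (n - 5)*(n^3 + 5*n^2 + 6*n) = n*(n - 5)*(n^2 + 5*n + 6) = n*(n - 5)*(n + 2)*(n + 3)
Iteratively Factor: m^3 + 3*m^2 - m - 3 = (m - 1)*(m^2 + 4*m + 3) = (m - 1)*(m + 1)*(m + 3)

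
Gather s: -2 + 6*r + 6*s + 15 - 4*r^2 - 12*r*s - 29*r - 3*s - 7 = -4*r^2 - 23*r + s*(3 - 12*r) + 6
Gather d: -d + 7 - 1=6 - d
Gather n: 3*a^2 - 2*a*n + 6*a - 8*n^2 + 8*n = 3*a^2 + 6*a - 8*n^2 + n*(8 - 2*a)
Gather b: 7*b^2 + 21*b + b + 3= 7*b^2 + 22*b + 3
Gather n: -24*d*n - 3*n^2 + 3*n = -3*n^2 + n*(3 - 24*d)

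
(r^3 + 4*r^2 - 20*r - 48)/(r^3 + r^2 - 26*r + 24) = (r + 2)/(r - 1)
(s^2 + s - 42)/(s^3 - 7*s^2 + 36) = (s + 7)/(s^2 - s - 6)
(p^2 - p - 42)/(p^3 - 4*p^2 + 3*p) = (p^2 - p - 42)/(p*(p^2 - 4*p + 3))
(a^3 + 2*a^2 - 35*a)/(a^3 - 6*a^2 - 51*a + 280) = a/(a - 8)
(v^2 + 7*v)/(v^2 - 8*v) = (v + 7)/(v - 8)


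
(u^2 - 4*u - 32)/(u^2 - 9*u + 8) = (u + 4)/(u - 1)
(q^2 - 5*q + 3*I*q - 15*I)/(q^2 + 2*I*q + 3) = (q - 5)/(q - I)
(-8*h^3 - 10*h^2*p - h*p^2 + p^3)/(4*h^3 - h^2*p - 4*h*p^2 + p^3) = (2*h + p)/(-h + p)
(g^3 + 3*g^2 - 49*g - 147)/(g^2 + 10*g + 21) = g - 7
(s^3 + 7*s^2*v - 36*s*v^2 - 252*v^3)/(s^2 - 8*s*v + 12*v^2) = (s^2 + 13*s*v + 42*v^2)/(s - 2*v)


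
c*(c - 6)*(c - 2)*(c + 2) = c^4 - 6*c^3 - 4*c^2 + 24*c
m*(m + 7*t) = m^2 + 7*m*t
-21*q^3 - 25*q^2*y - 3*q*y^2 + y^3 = (-7*q + y)*(q + y)*(3*q + y)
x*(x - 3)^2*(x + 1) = x^4 - 5*x^3 + 3*x^2 + 9*x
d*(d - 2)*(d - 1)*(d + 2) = d^4 - d^3 - 4*d^2 + 4*d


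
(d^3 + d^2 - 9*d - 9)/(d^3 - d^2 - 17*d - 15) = (d - 3)/(d - 5)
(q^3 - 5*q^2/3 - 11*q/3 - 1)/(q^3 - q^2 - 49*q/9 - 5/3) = 3*(q + 1)/(3*q + 5)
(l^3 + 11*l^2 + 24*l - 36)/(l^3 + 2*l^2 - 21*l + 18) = (l + 6)/(l - 3)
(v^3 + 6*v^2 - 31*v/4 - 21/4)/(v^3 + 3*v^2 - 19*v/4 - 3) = (v + 7)/(v + 4)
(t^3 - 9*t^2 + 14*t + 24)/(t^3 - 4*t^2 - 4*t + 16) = (t^2 - 5*t - 6)/(t^2 - 4)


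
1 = 1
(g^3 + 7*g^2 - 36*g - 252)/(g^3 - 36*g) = (g + 7)/g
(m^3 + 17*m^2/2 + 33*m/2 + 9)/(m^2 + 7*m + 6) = m + 3/2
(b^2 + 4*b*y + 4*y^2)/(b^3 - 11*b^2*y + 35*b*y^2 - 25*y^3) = (b^2 + 4*b*y + 4*y^2)/(b^3 - 11*b^2*y + 35*b*y^2 - 25*y^3)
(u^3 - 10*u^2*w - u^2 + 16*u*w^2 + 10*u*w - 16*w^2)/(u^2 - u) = u - 10*w + 16*w^2/u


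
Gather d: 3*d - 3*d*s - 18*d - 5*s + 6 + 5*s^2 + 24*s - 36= d*(-3*s - 15) + 5*s^2 + 19*s - 30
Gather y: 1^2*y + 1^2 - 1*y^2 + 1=-y^2 + y + 2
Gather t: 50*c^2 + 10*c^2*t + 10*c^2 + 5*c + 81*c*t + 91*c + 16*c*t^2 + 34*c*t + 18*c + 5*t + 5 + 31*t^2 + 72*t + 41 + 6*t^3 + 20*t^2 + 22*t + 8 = 60*c^2 + 114*c + 6*t^3 + t^2*(16*c + 51) + t*(10*c^2 + 115*c + 99) + 54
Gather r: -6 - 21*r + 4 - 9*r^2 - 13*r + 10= -9*r^2 - 34*r + 8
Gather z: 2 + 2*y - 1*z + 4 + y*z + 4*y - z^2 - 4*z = 6*y - z^2 + z*(y - 5) + 6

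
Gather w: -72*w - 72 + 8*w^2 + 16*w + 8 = 8*w^2 - 56*w - 64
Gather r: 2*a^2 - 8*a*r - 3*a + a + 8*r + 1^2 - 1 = 2*a^2 - 2*a + r*(8 - 8*a)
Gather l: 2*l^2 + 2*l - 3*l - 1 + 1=2*l^2 - l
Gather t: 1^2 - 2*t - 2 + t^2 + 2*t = t^2 - 1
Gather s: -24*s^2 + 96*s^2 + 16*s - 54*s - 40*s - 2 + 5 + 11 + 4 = 72*s^2 - 78*s + 18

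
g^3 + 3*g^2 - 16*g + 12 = (g - 2)*(g - 1)*(g + 6)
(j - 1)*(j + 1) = j^2 - 1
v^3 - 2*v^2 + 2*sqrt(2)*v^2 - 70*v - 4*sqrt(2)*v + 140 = (v - 2)*(v - 5*sqrt(2))*(v + 7*sqrt(2))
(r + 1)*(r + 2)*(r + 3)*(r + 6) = r^4 + 12*r^3 + 47*r^2 + 72*r + 36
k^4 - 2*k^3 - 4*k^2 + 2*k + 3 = (k - 3)*(k - 1)*(k + 1)^2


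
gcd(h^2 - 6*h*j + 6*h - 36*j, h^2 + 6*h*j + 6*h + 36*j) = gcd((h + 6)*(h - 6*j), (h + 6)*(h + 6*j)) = h + 6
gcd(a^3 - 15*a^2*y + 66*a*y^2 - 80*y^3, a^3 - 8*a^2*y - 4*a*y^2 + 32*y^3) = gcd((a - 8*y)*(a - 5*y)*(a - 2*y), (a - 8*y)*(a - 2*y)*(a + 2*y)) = a^2 - 10*a*y + 16*y^2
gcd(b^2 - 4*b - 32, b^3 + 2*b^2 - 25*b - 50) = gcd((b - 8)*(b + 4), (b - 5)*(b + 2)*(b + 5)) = 1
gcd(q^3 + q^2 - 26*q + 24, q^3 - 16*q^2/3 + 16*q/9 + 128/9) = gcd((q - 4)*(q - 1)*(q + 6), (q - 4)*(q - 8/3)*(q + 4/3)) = q - 4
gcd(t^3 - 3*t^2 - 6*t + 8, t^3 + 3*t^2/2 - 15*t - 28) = t^2 - 2*t - 8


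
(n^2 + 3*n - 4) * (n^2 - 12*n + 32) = n^4 - 9*n^3 - 8*n^2 + 144*n - 128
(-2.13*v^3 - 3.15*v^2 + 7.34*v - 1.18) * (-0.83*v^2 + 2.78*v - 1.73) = 1.7679*v^5 - 3.3069*v^4 - 11.1643*v^3 + 26.8341*v^2 - 15.9786*v + 2.0414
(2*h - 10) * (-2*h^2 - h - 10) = -4*h^3 + 18*h^2 - 10*h + 100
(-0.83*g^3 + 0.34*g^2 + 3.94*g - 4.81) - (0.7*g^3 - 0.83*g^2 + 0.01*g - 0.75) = -1.53*g^3 + 1.17*g^2 + 3.93*g - 4.06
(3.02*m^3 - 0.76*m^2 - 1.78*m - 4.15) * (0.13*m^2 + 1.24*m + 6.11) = 0.3926*m^5 + 3.646*m^4 + 17.2784*m^3 - 7.3903*m^2 - 16.0218*m - 25.3565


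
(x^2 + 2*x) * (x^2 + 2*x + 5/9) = x^4 + 4*x^3 + 41*x^2/9 + 10*x/9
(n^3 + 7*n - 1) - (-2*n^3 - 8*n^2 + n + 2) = 3*n^3 + 8*n^2 + 6*n - 3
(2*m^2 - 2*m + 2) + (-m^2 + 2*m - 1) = m^2 + 1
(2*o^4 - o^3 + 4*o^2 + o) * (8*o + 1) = 16*o^5 - 6*o^4 + 31*o^3 + 12*o^2 + o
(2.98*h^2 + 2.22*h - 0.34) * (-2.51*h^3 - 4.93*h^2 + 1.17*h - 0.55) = -7.4798*h^5 - 20.2636*h^4 - 6.6046*h^3 + 2.6346*h^2 - 1.6188*h + 0.187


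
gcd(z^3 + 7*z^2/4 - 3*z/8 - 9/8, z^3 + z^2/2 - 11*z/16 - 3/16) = z^2 + z/4 - 3/4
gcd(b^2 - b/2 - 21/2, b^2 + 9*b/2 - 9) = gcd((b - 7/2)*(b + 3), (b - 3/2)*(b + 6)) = 1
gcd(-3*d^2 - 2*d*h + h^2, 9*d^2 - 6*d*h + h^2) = 3*d - h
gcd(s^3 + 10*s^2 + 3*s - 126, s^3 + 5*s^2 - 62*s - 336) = s^2 + 13*s + 42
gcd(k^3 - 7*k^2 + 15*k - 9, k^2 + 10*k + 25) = 1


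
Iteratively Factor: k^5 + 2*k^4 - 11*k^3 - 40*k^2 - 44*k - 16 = (k + 1)*(k^4 + k^3 - 12*k^2 - 28*k - 16) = (k - 4)*(k + 1)*(k^3 + 5*k^2 + 8*k + 4) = (k - 4)*(k + 1)*(k + 2)*(k^2 + 3*k + 2) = (k - 4)*(k + 1)*(k + 2)^2*(k + 1)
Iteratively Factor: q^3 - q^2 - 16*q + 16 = (q - 1)*(q^2 - 16) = (q - 4)*(q - 1)*(q + 4)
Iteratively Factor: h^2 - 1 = (h + 1)*(h - 1)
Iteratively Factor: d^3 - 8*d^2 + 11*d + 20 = (d + 1)*(d^2 - 9*d + 20) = (d - 5)*(d + 1)*(d - 4)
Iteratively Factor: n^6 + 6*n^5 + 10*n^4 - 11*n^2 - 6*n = (n + 3)*(n^5 + 3*n^4 + n^3 - 3*n^2 - 2*n) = (n + 1)*(n + 3)*(n^4 + 2*n^3 - n^2 - 2*n) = (n + 1)*(n + 2)*(n + 3)*(n^3 - n) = (n - 1)*(n + 1)*(n + 2)*(n + 3)*(n^2 + n) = n*(n - 1)*(n + 1)*(n + 2)*(n + 3)*(n + 1)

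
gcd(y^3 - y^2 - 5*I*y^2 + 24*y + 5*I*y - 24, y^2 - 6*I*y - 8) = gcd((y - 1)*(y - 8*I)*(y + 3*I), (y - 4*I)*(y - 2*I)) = 1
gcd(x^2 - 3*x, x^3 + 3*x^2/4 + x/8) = x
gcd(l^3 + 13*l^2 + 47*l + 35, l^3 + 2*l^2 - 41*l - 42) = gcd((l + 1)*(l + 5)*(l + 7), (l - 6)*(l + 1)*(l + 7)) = l^2 + 8*l + 7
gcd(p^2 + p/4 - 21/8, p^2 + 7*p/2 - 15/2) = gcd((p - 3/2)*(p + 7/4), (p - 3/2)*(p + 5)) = p - 3/2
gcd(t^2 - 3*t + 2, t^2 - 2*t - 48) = 1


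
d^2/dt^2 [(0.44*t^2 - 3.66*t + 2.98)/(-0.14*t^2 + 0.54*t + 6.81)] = (1.38777878078145e-17*t^4 + 0.076944*t^3 - 2.867424*t^2 + 22.288392*t - 75.149736)/(0.002744*t^6 - 0.031752*t^5 - 0.277956*t^4 + 2.931552*t^3 + 13.520574*t^2 - 75.129282*t - 315.821241)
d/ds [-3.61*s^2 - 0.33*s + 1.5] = -7.22*s - 0.33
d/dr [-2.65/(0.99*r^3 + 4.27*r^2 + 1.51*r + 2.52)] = (7.8705*r^2 + 22.631*r + 4.0015)/(0.99*r^3 + 4.27*r^2 + 1.51*r + 2.52)^2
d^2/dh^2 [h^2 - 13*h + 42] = 2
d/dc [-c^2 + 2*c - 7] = 2 - 2*c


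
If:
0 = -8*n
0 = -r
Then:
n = 0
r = 0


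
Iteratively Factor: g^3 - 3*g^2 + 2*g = (g)*(g^2 - 3*g + 2) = g*(g - 2)*(g - 1)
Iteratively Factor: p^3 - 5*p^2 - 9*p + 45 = (p - 5)*(p^2 - 9) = (p - 5)*(p + 3)*(p - 3)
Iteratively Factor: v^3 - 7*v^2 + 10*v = (v - 5)*(v^2 - 2*v) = v*(v - 5)*(v - 2)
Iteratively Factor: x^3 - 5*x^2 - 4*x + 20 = (x - 2)*(x^2 - 3*x - 10) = (x - 2)*(x + 2)*(x - 5)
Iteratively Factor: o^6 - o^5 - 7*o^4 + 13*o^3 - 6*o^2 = (o - 1)*(o^5 - 7*o^3 + 6*o^2) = o*(o - 1)*(o^4 - 7*o^2 + 6*o) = o*(o - 1)^2*(o^3 + o^2 - 6*o) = o*(o - 2)*(o - 1)^2*(o^2 + 3*o) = o*(o - 2)*(o - 1)^2*(o + 3)*(o)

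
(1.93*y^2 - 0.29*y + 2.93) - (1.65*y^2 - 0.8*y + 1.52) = 0.28*y^2 + 0.51*y + 1.41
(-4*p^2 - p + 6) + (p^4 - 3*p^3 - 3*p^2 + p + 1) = p^4 - 3*p^3 - 7*p^2 + 7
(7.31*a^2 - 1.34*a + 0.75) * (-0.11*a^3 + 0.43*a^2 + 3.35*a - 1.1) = -0.8041*a^5 + 3.2907*a^4 + 23.8298*a^3 - 12.2075*a^2 + 3.9865*a - 0.825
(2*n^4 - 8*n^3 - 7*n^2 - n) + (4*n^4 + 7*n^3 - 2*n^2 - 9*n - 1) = 6*n^4 - n^3 - 9*n^2 - 10*n - 1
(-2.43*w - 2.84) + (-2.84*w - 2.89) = -5.27*w - 5.73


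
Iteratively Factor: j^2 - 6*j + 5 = (j - 5)*(j - 1)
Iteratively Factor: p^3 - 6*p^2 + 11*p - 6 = (p - 2)*(p^2 - 4*p + 3) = (p - 3)*(p - 2)*(p - 1)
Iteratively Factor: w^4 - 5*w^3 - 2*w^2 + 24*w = (w)*(w^3 - 5*w^2 - 2*w + 24) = w*(w + 2)*(w^2 - 7*w + 12) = w*(w - 4)*(w + 2)*(w - 3)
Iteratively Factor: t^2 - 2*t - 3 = (t + 1)*(t - 3)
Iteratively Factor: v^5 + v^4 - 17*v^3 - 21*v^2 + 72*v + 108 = (v + 2)*(v^4 - v^3 - 15*v^2 + 9*v + 54) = (v - 3)*(v + 2)*(v^3 + 2*v^2 - 9*v - 18) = (v - 3)*(v + 2)^2*(v^2 - 9) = (v - 3)^2*(v + 2)^2*(v + 3)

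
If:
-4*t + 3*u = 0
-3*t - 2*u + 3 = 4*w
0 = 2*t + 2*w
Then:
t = 9/5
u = 12/5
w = -9/5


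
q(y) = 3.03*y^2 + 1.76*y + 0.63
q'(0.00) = 1.76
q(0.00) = 0.63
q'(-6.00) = -34.60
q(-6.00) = 99.15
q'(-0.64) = -2.12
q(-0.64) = 0.74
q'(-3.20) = -17.63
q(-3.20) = 26.03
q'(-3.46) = -19.21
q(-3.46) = 30.81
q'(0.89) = 7.15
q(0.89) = 4.60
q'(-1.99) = -10.30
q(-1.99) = 9.13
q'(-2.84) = -15.45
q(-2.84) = 20.07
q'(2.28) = 15.58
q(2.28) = 20.39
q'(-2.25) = -11.88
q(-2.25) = 12.01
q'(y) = 6.06*y + 1.76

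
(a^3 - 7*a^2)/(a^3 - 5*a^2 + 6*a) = a*(a - 7)/(a^2 - 5*a + 6)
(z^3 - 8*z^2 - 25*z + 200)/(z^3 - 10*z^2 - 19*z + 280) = (z - 5)/(z - 7)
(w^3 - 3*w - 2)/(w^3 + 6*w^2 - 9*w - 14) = (w + 1)/(w + 7)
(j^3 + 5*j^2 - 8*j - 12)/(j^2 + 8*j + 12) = (j^2 - j - 2)/(j + 2)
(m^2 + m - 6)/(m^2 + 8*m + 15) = (m - 2)/(m + 5)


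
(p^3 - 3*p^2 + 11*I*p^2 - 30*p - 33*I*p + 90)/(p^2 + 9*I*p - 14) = (p^3 + p^2*(-3 + 11*I) + p*(-30 - 33*I) + 90)/(p^2 + 9*I*p - 14)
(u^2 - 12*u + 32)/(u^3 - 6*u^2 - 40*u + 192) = 1/(u + 6)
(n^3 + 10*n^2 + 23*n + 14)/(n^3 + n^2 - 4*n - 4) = (n + 7)/(n - 2)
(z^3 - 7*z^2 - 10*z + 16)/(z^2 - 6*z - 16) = z - 1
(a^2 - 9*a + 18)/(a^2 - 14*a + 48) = (a - 3)/(a - 8)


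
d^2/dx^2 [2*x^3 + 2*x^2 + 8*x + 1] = 12*x + 4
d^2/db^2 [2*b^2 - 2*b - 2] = 4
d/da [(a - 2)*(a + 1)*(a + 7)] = 3*a^2 + 12*a - 9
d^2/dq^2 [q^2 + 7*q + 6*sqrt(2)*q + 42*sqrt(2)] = 2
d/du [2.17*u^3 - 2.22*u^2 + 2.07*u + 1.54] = 6.51*u^2 - 4.44*u + 2.07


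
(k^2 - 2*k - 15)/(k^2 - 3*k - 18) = (k - 5)/(k - 6)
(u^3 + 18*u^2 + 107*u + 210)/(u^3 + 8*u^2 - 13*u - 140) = (u + 6)/(u - 4)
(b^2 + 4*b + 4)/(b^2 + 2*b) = (b + 2)/b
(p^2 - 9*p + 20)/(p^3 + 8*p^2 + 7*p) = (p^2 - 9*p + 20)/(p*(p^2 + 8*p + 7))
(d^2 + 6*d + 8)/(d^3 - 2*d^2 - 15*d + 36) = (d + 2)/(d^2 - 6*d + 9)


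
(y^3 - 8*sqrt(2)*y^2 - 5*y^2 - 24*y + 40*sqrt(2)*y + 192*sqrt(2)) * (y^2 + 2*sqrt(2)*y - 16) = y^5 - 6*sqrt(2)*y^4 - 5*y^4 - 72*y^3 + 30*sqrt(2)*y^3 + 240*y^2 + 272*sqrt(2)*y^2 - 640*sqrt(2)*y + 1152*y - 3072*sqrt(2)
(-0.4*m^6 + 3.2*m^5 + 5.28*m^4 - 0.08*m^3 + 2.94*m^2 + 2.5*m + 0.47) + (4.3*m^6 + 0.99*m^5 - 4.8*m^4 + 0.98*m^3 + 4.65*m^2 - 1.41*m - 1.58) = 3.9*m^6 + 4.19*m^5 + 0.48*m^4 + 0.9*m^3 + 7.59*m^2 + 1.09*m - 1.11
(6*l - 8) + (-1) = 6*l - 9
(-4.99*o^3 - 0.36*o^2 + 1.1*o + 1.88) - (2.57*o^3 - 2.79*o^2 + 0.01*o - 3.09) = -7.56*o^3 + 2.43*o^2 + 1.09*o + 4.97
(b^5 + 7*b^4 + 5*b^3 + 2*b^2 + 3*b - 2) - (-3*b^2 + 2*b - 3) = b^5 + 7*b^4 + 5*b^3 + 5*b^2 + b + 1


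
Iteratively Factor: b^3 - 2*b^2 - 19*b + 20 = (b + 4)*(b^2 - 6*b + 5) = (b - 1)*(b + 4)*(b - 5)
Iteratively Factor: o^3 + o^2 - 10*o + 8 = (o - 1)*(o^2 + 2*o - 8) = (o - 1)*(o + 4)*(o - 2)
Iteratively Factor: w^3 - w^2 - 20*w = (w + 4)*(w^2 - 5*w) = (w - 5)*(w + 4)*(w)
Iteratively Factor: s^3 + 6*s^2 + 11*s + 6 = (s + 3)*(s^2 + 3*s + 2) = (s + 2)*(s + 3)*(s + 1)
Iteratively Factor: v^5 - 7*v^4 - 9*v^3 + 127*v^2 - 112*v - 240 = (v - 5)*(v^4 - 2*v^3 - 19*v^2 + 32*v + 48) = (v - 5)*(v + 4)*(v^3 - 6*v^2 + 5*v + 12) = (v - 5)*(v - 3)*(v + 4)*(v^2 - 3*v - 4) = (v - 5)*(v - 3)*(v + 1)*(v + 4)*(v - 4)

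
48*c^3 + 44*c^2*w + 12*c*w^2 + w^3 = (2*c + w)*(4*c + w)*(6*c + w)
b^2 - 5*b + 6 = (b - 3)*(b - 2)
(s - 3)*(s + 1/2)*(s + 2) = s^3 - s^2/2 - 13*s/2 - 3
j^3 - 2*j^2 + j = j*(j - 1)^2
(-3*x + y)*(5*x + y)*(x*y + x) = -15*x^3*y - 15*x^3 + 2*x^2*y^2 + 2*x^2*y + x*y^3 + x*y^2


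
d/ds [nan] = 0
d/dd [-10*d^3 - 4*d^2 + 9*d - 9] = -30*d^2 - 8*d + 9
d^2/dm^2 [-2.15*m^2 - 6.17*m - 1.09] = -4.30000000000000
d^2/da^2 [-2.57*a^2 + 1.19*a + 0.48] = -5.14000000000000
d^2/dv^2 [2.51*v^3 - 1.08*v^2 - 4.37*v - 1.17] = 15.06*v - 2.16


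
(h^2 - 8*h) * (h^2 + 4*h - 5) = h^4 - 4*h^3 - 37*h^2 + 40*h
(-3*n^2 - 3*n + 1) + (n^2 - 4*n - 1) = -2*n^2 - 7*n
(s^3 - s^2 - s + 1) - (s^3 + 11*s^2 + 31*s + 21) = -12*s^2 - 32*s - 20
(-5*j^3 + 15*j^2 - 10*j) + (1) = -5*j^3 + 15*j^2 - 10*j + 1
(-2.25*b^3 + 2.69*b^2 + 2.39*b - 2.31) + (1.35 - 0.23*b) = -2.25*b^3 + 2.69*b^2 + 2.16*b - 0.96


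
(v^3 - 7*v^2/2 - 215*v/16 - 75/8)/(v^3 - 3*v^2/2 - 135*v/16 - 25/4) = (v - 6)/(v - 4)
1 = 1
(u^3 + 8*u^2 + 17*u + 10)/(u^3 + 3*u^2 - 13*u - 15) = (u + 2)/(u - 3)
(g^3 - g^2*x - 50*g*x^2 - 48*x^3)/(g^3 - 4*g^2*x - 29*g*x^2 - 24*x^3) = (g + 6*x)/(g + 3*x)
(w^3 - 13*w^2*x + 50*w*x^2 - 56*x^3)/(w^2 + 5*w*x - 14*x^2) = (w^2 - 11*w*x + 28*x^2)/(w + 7*x)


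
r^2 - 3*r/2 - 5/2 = (r - 5/2)*(r + 1)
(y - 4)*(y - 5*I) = y^2 - 4*y - 5*I*y + 20*I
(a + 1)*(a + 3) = a^2 + 4*a + 3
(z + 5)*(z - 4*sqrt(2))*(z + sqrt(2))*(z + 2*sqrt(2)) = z^4 - sqrt(2)*z^3 + 5*z^3 - 20*z^2 - 5*sqrt(2)*z^2 - 100*z - 16*sqrt(2)*z - 80*sqrt(2)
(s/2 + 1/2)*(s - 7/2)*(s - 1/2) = s^3/2 - 3*s^2/2 - 9*s/8 + 7/8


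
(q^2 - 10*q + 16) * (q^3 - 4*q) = q^5 - 10*q^4 + 12*q^3 + 40*q^2 - 64*q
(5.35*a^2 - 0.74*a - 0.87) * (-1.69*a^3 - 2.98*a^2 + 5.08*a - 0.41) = -9.0415*a^5 - 14.6924*a^4 + 30.8535*a^3 - 3.3601*a^2 - 4.1162*a + 0.3567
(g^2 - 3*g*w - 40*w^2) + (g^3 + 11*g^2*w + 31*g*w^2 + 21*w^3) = g^3 + 11*g^2*w + g^2 + 31*g*w^2 - 3*g*w + 21*w^3 - 40*w^2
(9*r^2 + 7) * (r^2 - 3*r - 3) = 9*r^4 - 27*r^3 - 20*r^2 - 21*r - 21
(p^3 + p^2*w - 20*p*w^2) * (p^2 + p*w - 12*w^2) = p^5 + 2*p^4*w - 31*p^3*w^2 - 32*p^2*w^3 + 240*p*w^4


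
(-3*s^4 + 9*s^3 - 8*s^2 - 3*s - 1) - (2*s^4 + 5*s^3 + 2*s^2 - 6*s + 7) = -5*s^4 + 4*s^3 - 10*s^2 + 3*s - 8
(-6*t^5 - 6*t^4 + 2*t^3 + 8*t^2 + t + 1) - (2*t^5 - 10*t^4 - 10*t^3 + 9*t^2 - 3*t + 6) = -8*t^5 + 4*t^4 + 12*t^3 - t^2 + 4*t - 5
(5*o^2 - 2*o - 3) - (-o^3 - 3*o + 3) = o^3 + 5*o^2 + o - 6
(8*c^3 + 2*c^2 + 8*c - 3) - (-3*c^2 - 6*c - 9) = 8*c^3 + 5*c^2 + 14*c + 6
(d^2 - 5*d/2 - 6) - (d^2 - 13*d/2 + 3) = 4*d - 9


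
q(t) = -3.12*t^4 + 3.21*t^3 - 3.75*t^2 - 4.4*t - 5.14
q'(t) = -12.48*t^3 + 9.63*t^2 - 7.5*t - 4.4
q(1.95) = -49.29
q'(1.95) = -74.94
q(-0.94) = -9.42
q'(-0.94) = 21.52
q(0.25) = -6.44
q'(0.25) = -5.87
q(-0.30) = -4.27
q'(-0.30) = -0.95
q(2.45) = -103.64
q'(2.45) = -148.50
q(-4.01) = -1061.52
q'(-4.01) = 985.25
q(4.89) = -1524.96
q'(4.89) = -1270.09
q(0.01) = -5.18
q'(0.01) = -4.47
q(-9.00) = -23079.70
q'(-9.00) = 9941.05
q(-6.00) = -4850.62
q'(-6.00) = 3082.96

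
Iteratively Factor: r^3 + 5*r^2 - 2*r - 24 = (r - 2)*(r^2 + 7*r + 12) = (r - 2)*(r + 4)*(r + 3)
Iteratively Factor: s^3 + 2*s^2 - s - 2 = (s + 2)*(s^2 - 1) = (s + 1)*(s + 2)*(s - 1)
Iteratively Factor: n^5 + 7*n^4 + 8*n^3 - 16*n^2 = (n)*(n^4 + 7*n^3 + 8*n^2 - 16*n) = n*(n + 4)*(n^3 + 3*n^2 - 4*n) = n^2*(n + 4)*(n^2 + 3*n - 4) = n^2*(n - 1)*(n + 4)*(n + 4)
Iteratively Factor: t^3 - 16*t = (t)*(t^2 - 16) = t*(t + 4)*(t - 4)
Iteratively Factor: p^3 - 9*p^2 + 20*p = (p - 4)*(p^2 - 5*p) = p*(p - 4)*(p - 5)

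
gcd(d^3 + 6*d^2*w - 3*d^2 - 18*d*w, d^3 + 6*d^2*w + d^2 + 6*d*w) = d^2 + 6*d*w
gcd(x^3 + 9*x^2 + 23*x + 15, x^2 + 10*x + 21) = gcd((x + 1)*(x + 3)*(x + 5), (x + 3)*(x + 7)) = x + 3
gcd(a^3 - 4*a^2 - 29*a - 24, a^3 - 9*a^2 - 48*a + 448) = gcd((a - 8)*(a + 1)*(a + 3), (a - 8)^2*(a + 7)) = a - 8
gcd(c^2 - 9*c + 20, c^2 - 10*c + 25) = c - 5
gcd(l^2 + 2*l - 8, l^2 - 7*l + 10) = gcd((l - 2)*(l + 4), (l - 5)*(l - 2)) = l - 2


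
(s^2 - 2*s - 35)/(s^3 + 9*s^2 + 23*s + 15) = (s - 7)/(s^2 + 4*s + 3)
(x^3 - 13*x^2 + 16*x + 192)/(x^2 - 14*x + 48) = (x^2 - 5*x - 24)/(x - 6)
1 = 1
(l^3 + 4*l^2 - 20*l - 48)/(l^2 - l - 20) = (-l^3 - 4*l^2 + 20*l + 48)/(-l^2 + l + 20)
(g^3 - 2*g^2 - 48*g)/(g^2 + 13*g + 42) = g*(g - 8)/(g + 7)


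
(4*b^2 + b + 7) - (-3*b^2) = 7*b^2 + b + 7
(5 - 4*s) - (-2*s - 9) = 14 - 2*s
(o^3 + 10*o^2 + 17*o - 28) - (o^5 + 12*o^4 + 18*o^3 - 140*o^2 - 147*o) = -o^5 - 12*o^4 - 17*o^3 + 150*o^2 + 164*o - 28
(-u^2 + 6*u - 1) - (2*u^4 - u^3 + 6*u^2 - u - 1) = -2*u^4 + u^3 - 7*u^2 + 7*u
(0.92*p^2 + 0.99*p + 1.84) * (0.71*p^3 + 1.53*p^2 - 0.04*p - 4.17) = 0.6532*p^5 + 2.1105*p^4 + 2.7843*p^3 - 1.0608*p^2 - 4.2019*p - 7.6728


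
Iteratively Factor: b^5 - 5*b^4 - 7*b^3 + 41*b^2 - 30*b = (b)*(b^4 - 5*b^3 - 7*b^2 + 41*b - 30) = b*(b + 3)*(b^3 - 8*b^2 + 17*b - 10) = b*(b - 5)*(b + 3)*(b^2 - 3*b + 2) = b*(b - 5)*(b - 1)*(b + 3)*(b - 2)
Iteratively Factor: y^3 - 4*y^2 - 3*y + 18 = (y - 3)*(y^2 - y - 6) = (y - 3)^2*(y + 2)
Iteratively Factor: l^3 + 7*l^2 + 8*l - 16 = (l + 4)*(l^2 + 3*l - 4) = (l + 4)^2*(l - 1)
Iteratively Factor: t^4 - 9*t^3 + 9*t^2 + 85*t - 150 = (t + 3)*(t^3 - 12*t^2 + 45*t - 50) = (t - 5)*(t + 3)*(t^2 - 7*t + 10) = (t - 5)^2*(t + 3)*(t - 2)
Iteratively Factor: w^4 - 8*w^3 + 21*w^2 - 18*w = (w - 2)*(w^3 - 6*w^2 + 9*w) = (w - 3)*(w - 2)*(w^2 - 3*w) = (w - 3)^2*(w - 2)*(w)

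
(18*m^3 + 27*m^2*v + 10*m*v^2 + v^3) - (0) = 18*m^3 + 27*m^2*v + 10*m*v^2 + v^3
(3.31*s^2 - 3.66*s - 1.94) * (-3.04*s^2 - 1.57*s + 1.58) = -10.0624*s^4 + 5.9297*s^3 + 16.8736*s^2 - 2.737*s - 3.0652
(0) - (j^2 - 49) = 49 - j^2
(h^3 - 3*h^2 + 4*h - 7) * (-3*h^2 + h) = -3*h^5 + 10*h^4 - 15*h^3 + 25*h^2 - 7*h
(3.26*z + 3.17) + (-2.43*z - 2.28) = 0.83*z + 0.89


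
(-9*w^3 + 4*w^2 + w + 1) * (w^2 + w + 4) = -9*w^5 - 5*w^4 - 31*w^3 + 18*w^2 + 5*w + 4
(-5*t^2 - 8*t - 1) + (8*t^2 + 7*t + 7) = 3*t^2 - t + 6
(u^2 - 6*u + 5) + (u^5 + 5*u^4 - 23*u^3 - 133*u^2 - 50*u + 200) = u^5 + 5*u^4 - 23*u^3 - 132*u^2 - 56*u + 205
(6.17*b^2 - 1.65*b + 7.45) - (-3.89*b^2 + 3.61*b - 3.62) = 10.06*b^2 - 5.26*b + 11.07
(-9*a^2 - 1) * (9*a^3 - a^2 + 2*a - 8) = -81*a^5 + 9*a^4 - 27*a^3 + 73*a^2 - 2*a + 8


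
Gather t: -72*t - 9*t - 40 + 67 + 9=36 - 81*t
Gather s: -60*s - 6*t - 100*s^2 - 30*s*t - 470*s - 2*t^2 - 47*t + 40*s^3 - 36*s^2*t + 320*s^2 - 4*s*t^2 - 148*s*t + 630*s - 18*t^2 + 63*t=40*s^3 + s^2*(220 - 36*t) + s*(-4*t^2 - 178*t + 100) - 20*t^2 + 10*t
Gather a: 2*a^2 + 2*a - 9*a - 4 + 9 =2*a^2 - 7*a + 5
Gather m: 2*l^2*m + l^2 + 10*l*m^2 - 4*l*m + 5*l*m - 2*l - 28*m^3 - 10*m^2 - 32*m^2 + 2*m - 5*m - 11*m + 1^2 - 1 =l^2 - 2*l - 28*m^3 + m^2*(10*l - 42) + m*(2*l^2 + l - 14)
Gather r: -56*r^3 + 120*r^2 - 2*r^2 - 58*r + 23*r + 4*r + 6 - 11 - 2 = -56*r^3 + 118*r^2 - 31*r - 7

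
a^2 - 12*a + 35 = (a - 7)*(a - 5)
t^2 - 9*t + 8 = (t - 8)*(t - 1)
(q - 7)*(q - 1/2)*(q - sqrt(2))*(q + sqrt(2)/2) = q^4 - 15*q^3/2 - sqrt(2)*q^3/2 + 5*q^2/2 + 15*sqrt(2)*q^2/4 - 7*sqrt(2)*q/4 + 15*q/2 - 7/2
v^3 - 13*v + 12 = (v - 3)*(v - 1)*(v + 4)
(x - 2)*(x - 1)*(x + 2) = x^3 - x^2 - 4*x + 4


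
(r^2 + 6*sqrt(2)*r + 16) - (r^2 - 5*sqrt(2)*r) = 11*sqrt(2)*r + 16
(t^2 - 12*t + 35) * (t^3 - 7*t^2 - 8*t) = t^5 - 19*t^4 + 111*t^3 - 149*t^2 - 280*t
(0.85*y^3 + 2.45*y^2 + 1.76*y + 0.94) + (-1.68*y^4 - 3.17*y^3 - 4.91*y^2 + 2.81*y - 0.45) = -1.68*y^4 - 2.32*y^3 - 2.46*y^2 + 4.57*y + 0.49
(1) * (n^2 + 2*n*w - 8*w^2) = n^2 + 2*n*w - 8*w^2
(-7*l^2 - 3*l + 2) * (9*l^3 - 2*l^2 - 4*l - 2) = -63*l^5 - 13*l^4 + 52*l^3 + 22*l^2 - 2*l - 4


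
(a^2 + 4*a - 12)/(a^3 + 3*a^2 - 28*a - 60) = (a - 2)/(a^2 - 3*a - 10)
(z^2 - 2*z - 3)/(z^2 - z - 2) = (z - 3)/(z - 2)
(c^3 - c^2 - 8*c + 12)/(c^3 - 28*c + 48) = (c^2 + c - 6)/(c^2 + 2*c - 24)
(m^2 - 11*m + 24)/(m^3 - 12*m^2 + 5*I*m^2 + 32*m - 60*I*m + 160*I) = (m - 3)/(m^2 + m*(-4 + 5*I) - 20*I)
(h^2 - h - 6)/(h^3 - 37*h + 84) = (h + 2)/(h^2 + 3*h - 28)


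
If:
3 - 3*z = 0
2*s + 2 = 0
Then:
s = -1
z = 1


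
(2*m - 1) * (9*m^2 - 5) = 18*m^3 - 9*m^2 - 10*m + 5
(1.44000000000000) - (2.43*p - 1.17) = 2.61 - 2.43*p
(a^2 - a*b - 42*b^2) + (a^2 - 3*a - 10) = 2*a^2 - a*b - 3*a - 42*b^2 - 10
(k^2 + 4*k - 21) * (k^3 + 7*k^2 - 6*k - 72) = k^5 + 11*k^4 + k^3 - 243*k^2 - 162*k + 1512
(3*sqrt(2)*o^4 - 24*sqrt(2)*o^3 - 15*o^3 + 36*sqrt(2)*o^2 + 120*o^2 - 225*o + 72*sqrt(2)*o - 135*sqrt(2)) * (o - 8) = 3*sqrt(2)*o^5 - 48*sqrt(2)*o^4 - 15*o^4 + 240*o^3 + 228*sqrt(2)*o^3 - 1185*o^2 - 216*sqrt(2)*o^2 - 711*sqrt(2)*o + 1800*o + 1080*sqrt(2)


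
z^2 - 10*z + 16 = (z - 8)*(z - 2)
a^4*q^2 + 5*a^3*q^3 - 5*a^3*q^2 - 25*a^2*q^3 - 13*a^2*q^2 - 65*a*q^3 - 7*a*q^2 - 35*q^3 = (a - 7)*(a + 5*q)*(a*q + q)^2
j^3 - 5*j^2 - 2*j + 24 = (j - 4)*(j - 3)*(j + 2)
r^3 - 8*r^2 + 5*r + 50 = (r - 5)^2*(r + 2)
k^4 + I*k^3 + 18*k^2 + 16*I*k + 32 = (k - 4*I)*(k - I)*(k + 2*I)*(k + 4*I)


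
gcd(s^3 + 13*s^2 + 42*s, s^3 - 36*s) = s^2 + 6*s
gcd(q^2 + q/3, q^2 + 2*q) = q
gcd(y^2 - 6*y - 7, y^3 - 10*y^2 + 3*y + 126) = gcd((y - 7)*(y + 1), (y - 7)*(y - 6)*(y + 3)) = y - 7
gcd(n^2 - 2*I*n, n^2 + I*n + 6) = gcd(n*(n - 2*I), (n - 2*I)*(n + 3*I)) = n - 2*I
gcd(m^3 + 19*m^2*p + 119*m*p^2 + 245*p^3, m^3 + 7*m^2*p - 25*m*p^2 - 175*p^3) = m^2 + 12*m*p + 35*p^2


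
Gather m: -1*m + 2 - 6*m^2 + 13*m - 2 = -6*m^2 + 12*m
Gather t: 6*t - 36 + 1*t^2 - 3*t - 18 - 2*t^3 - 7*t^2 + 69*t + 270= -2*t^3 - 6*t^2 + 72*t + 216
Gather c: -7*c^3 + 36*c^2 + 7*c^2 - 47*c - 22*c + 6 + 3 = -7*c^3 + 43*c^2 - 69*c + 9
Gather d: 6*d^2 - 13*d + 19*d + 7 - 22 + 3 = 6*d^2 + 6*d - 12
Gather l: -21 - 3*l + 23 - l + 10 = 12 - 4*l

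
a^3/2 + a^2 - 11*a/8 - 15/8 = (a/2 + 1/2)*(a - 3/2)*(a + 5/2)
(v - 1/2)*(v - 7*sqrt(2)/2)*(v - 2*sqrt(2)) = v^3 - 11*sqrt(2)*v^2/2 - v^2/2 + 11*sqrt(2)*v/4 + 14*v - 7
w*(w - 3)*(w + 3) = w^3 - 9*w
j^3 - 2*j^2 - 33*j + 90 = (j - 5)*(j - 3)*(j + 6)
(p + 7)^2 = p^2 + 14*p + 49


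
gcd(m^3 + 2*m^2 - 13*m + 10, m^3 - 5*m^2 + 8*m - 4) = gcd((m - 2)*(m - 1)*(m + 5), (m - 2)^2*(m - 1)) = m^2 - 3*m + 2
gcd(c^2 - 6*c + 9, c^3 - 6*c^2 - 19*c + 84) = c - 3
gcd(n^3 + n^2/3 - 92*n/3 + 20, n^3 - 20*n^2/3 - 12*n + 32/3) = n - 2/3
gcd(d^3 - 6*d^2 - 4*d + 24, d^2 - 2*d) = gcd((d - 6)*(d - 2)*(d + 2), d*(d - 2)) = d - 2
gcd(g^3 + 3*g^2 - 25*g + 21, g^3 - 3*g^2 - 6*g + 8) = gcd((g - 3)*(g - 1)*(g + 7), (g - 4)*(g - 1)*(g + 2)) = g - 1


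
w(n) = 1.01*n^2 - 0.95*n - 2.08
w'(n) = 2.02*n - 0.95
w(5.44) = 22.64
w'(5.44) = 10.04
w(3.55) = 7.28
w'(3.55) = 6.22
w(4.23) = 11.97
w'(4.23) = 7.59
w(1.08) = -1.93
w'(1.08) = 1.23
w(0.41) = -2.30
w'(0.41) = -0.12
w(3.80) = 8.89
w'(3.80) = 6.73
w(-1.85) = 3.13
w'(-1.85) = -4.69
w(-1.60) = 2.03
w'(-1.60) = -4.18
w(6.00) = 28.58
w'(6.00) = 11.17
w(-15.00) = 239.42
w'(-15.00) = -31.25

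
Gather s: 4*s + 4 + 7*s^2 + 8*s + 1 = 7*s^2 + 12*s + 5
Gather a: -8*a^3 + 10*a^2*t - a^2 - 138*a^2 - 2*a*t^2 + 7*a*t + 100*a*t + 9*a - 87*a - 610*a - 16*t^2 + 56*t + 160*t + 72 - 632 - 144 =-8*a^3 + a^2*(10*t - 139) + a*(-2*t^2 + 107*t - 688) - 16*t^2 + 216*t - 704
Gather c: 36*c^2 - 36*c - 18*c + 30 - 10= 36*c^2 - 54*c + 20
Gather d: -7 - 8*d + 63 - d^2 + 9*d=-d^2 + d + 56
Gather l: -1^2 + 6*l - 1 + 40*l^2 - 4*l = 40*l^2 + 2*l - 2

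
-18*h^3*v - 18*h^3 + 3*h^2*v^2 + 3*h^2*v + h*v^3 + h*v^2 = (-3*h + v)*(6*h + v)*(h*v + h)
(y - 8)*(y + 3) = y^2 - 5*y - 24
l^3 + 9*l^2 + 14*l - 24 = (l - 1)*(l + 4)*(l + 6)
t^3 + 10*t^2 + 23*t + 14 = (t + 1)*(t + 2)*(t + 7)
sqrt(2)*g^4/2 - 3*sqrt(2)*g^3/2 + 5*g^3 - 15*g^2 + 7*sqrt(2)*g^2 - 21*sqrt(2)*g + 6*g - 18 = (g - 3)*(g + sqrt(2))*(g + 3*sqrt(2))*(sqrt(2)*g/2 + 1)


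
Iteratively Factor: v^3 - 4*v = (v - 2)*(v^2 + 2*v) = (v - 2)*(v + 2)*(v)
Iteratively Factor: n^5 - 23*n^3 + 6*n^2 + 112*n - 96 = (n - 1)*(n^4 + n^3 - 22*n^2 - 16*n + 96) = (n - 1)*(n + 4)*(n^3 - 3*n^2 - 10*n + 24) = (n - 2)*(n - 1)*(n + 4)*(n^2 - n - 12) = (n - 2)*(n - 1)*(n + 3)*(n + 4)*(n - 4)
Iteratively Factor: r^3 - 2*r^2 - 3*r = (r + 1)*(r^2 - 3*r) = r*(r + 1)*(r - 3)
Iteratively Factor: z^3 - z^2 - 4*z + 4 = (z - 1)*(z^2 - 4) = (z - 2)*(z - 1)*(z + 2)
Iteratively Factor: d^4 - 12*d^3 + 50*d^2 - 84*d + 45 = (d - 3)*(d^3 - 9*d^2 + 23*d - 15) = (d - 3)^2*(d^2 - 6*d + 5) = (d - 3)^2*(d - 1)*(d - 5)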